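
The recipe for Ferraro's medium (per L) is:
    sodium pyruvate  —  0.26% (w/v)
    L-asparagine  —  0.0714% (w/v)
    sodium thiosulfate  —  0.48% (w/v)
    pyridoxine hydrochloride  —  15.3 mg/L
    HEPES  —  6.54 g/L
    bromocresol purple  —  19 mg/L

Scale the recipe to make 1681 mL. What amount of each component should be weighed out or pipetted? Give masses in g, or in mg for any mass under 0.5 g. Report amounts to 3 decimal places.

Working volume: 1681 mL = 1.681 L.
sodium pyruvate: 0.26 g per 100 mL × 1681 mL ÷ 100 = 4.371 g
L-asparagine: 0.0714% w/v = 0.714 g/L → 0.714 × 1.681 L = 1.200 g
sodium thiosulfate: 0.48% w/v = 4.8 g/L → 4.8 × 1.681 L = 8.069 g
pyridoxine hydrochloride: 15.3 mg/L × 1.681 L = 25.719 mg
HEPES: 6.54 g/L × 1.681 L = 10.994 g
bromocresol purple: 19 mg/L × 1.681 L = 31.939 mg

sodium pyruvate 4.371 g; L-asparagine 1.200 g; sodium thiosulfate 8.069 g; pyridoxine hydrochloride 25.719 mg; HEPES 10.994 g; bromocresol purple 31.939 mg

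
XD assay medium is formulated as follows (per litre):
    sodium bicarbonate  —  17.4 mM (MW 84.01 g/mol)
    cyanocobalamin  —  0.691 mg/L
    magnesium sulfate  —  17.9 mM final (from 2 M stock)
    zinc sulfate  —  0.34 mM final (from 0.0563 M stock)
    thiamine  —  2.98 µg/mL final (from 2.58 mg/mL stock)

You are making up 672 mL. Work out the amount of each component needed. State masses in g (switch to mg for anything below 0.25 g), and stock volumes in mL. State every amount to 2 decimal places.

sodium bicarbonate 0.98 g; cyanocobalamin 0.46 mg; magnesium sulfate 6.01 mL; zinc sulfate 4.06 mL; thiamine 0.78 mL

Working volume: 672 mL = 0.672 L.
sodium bicarbonate: 17.4 mmol/L × 84.01 g/mol × 0.672 L ÷ 1000 = 0.98 g
cyanocobalamin: 0.691 mg/L × 0.672 L = 0.46 mg
magnesium sulfate: V = C2·V2/C1 = 17.9 mM × 672 mL ÷ 2000 mM = 6.01 mL
zinc sulfate: V = C2·V2/C1 = 0.34 mM × 672 mL ÷ 56.3 mM = 4.06 mL
thiamine: V = C2·V2/C1 = 2.98 µg/mL × 672 mL ÷ 2580 µg/mL = 0.78 mL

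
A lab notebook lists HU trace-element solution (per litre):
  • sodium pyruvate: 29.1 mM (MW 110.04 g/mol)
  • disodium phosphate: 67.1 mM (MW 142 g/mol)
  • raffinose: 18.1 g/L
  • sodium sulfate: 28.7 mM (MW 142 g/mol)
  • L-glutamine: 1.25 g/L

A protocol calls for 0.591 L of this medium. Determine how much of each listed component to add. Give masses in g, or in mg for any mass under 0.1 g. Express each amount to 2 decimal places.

Scale factor relative to 1 L: 0.591.
sodium pyruvate: 29.1 mmol/L × 110.04 g/mol × 0.591 L ÷ 1000 = 1.89 g
disodium phosphate: 67.1 mmol/L × 142 g/mol × 0.591 L ÷ 1000 = 5.63 g
raffinose: 18.1 g/L × 0.591 L = 10.70 g
sodium sulfate: 28.7 mmol/L × 142 g/mol × 0.591 L ÷ 1000 = 2.41 g
L-glutamine: 1.25 g/L × 0.591 L = 0.74 g

sodium pyruvate 1.89 g; disodium phosphate 5.63 g; raffinose 10.70 g; sodium sulfate 2.41 g; L-glutamine 0.74 g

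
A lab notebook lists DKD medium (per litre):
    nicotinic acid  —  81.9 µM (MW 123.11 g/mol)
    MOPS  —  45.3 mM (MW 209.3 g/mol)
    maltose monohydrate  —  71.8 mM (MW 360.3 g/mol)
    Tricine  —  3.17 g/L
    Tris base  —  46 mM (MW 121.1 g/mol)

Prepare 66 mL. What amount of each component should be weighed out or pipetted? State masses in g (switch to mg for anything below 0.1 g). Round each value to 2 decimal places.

nicotinic acid 0.67 mg; MOPS 0.63 g; maltose monohydrate 1.71 g; Tricine 0.21 g; Tris base 0.37 g

Scale factor relative to 1 L: 0.066.
nicotinic acid: 81.9 µmol/L × 123.11 g/mol × 0.066 L ÷ 1000 = 0.67 mg
MOPS: 45.3 mmol/L × 209.3 g/mol × 0.066 L ÷ 1000 = 0.63 g
maltose monohydrate: 71.8 mmol/L × 360.3 g/mol × 0.066 L ÷ 1000 = 1.71 g
Tricine: 3.17 g/L × 0.066 L = 0.21 g
Tris base: 46 mmol/L × 121.1 g/mol × 0.066 L ÷ 1000 = 0.37 g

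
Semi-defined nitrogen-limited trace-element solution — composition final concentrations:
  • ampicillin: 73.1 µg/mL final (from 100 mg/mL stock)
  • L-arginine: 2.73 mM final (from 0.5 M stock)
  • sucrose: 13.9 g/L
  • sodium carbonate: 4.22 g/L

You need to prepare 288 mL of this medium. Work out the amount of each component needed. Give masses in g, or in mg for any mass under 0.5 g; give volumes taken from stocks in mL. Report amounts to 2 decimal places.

ampicillin 0.21 mL; L-arginine 1.57 mL; sucrose 4.00 g; sodium carbonate 1.22 g

Scale factor relative to 1 L: 0.288.
ampicillin: C1V1 = C2V2 → 73.1 µg/mL × 288 mL ÷ 100000 µg/mL = 0.21 mL
L-arginine: dilute stock: 2.73 mM × 288 mL ÷ 500 mM = 1.57 mL
sucrose: 13.9 g/L × 0.288 L = 4.00 g
sodium carbonate: 4.22 g/L × 0.288 L = 1.22 g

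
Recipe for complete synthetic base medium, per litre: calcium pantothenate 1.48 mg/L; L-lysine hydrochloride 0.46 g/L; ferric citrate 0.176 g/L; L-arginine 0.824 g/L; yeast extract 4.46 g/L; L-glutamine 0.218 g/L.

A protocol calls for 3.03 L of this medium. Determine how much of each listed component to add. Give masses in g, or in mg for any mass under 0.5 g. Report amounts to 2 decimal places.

calcium pantothenate 4.48 mg; L-lysine hydrochloride 1.39 g; ferric citrate 0.53 g; L-arginine 2.50 g; yeast extract 13.51 g; L-glutamine 0.66 g

Scale factor relative to 1 L: 3.03.
calcium pantothenate: 1.48 mg/L × 3.03 L = 4.48 mg
L-lysine hydrochloride: 0.46 g/L × 3.03 L = 1.39 g
ferric citrate: 0.176 g/L × 3.03 L = 0.53 g
L-arginine: 0.824 g/L × 3.03 L = 2.50 g
yeast extract: 4.46 g/L × 3.03 L = 13.51 g
L-glutamine: 0.218 g/L × 3.03 L = 0.66 g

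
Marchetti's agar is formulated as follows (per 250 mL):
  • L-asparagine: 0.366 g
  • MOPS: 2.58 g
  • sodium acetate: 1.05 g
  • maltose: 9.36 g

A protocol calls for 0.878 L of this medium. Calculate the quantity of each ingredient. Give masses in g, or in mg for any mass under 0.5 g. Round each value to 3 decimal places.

Ratio of target to recipe volume: 878 / 250 = 3.512.
L-asparagine: 0.366 g × (878 mL / 250 mL) = 1.285 g
MOPS: 2.58 g × (878 mL / 250 mL) = 9.061 g
sodium acetate: 1.05 g × (878 mL / 250 mL) = 3.688 g
maltose: 9.36 g × (878 mL / 250 mL) = 32.872 g

L-asparagine 1.285 g; MOPS 9.061 g; sodium acetate 3.688 g; maltose 32.872 g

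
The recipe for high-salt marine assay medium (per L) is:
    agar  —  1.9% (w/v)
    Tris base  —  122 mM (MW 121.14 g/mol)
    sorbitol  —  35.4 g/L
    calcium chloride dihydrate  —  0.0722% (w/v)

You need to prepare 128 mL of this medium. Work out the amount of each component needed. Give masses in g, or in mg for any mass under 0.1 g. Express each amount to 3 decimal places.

agar 2.432 g; Tris base 1.892 g; sorbitol 4.531 g; calcium chloride dihydrate 92.416 mg

Scale factor relative to 1 L: 0.128.
agar: 1.9% w/v = 19 g/L → 19 × 0.128 L = 2.432 g
Tris base: 122 mmol/L × 121.14 g/mol × 0.128 L ÷ 1000 = 1.892 g
sorbitol: 35.4 g/L × 0.128 L = 4.531 g
calcium chloride dihydrate: 0.0722% w/v = 0.722 g/L → 0.722 × 0.128 L = 0.092416 g = 92.416 mg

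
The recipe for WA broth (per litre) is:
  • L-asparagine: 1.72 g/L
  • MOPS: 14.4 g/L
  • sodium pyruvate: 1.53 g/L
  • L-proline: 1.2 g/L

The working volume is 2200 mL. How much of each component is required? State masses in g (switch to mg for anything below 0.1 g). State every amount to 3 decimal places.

Target volume = 2200 mL = 2.2 L.
L-asparagine: 1.72 g/L × 2.2 L = 3.784 g
MOPS: 14.4 g/L × 2.2 L = 31.680 g
sodium pyruvate: 1.53 g/L × 2.2 L = 3.366 g
L-proline: 1.2 g/L × 2.2 L = 2.640 g

L-asparagine 3.784 g; MOPS 31.680 g; sodium pyruvate 3.366 g; L-proline 2.640 g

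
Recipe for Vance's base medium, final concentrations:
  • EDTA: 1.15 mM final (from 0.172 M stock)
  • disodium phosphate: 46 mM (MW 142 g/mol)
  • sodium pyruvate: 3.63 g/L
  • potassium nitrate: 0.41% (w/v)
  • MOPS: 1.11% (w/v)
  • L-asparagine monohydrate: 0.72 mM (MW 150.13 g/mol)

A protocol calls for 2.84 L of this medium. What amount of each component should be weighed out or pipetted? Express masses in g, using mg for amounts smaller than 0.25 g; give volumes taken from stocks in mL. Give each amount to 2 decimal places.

EDTA 18.99 mL; disodium phosphate 18.55 g; sodium pyruvate 10.31 g; potassium nitrate 11.64 g; MOPS 31.52 g; L-asparagine monohydrate 0.31 g

Scale factor relative to 1 L: 2.84.
EDTA: C1V1 = C2V2 → 1.15 mM × 2840 mL ÷ 172 mM = 18.99 mL
disodium phosphate: 46 mmol/L × 142 g/mol × 2.84 L ÷ 1000 = 18.55 g
sodium pyruvate: 3.63 g/L × 2.84 L = 10.31 g
potassium nitrate: 0.41% w/v = 4.1 g/L → 4.1 × 2.84 L = 11.64 g
MOPS: 1.11% w/v = 11.1 g/L → 11.1 × 2.84 L = 31.52 g
L-asparagine monohydrate: 0.72 mmol/L × 150.13 g/mol × 2.84 L ÷ 1000 = 0.31 g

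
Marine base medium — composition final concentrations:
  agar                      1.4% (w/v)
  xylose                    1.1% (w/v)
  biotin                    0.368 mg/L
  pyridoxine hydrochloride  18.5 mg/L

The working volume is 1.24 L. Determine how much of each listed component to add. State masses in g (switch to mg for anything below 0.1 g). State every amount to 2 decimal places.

Scale factor relative to 1 L: 1.24.
agar: 1.4 g per 100 mL × 1240 mL ÷ 100 = 17.36 g
xylose: 1.1 g per 100 mL × 1240 mL ÷ 100 = 13.64 g
biotin: 0.368 mg/L × 1.24 L = 0.46 mg
pyridoxine hydrochloride: 18.5 mg/L × 1.24 L = 22.94 mg

agar 17.36 g; xylose 13.64 g; biotin 0.46 mg; pyridoxine hydrochloride 22.94 mg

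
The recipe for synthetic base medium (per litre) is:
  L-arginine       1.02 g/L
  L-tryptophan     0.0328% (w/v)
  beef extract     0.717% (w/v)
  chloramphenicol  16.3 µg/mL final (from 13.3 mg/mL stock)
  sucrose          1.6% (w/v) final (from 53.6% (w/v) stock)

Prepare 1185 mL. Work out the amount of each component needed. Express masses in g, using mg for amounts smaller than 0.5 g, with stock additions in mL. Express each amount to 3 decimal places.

L-arginine 1.209 g; L-tryptophan 388.680 mg; beef extract 8.496 g; chloramphenicol 1.452 mL; sucrose 35.373 mL

Working volume: 1185 mL = 1.185 L.
L-arginine: 1.02 g/L × 1.185 L = 1.209 g
L-tryptophan: 0.0328 g per 100 mL × 1185 mL ÷ 100 = 0.38868 g = 388.680 mg
beef extract: 0.717 g per 100 mL × 1185 mL ÷ 100 = 8.496 g
chloramphenicol: C1V1 = C2V2 → 16.3 µg/mL × 1185 mL ÷ 13300 µg/mL = 1.452 mL
sucrose: dilute stock: 1.6% ÷ 53.6% × 1185 mL = 35.373 mL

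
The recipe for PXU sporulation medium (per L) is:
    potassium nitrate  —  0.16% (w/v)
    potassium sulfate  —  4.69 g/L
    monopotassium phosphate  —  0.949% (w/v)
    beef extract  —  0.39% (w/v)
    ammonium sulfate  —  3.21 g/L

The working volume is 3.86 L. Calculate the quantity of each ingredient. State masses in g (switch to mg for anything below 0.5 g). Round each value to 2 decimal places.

Working volume: 3.86 L.
potassium nitrate: 0.16% w/v = 1.6 g/L → 1.6 × 3.86 L = 6.18 g
potassium sulfate: 4.69 g/L × 3.86 L = 18.10 g
monopotassium phosphate: 0.949% w/v = 9.49 g/L → 9.49 × 3.86 L = 36.63 g
beef extract: 0.39% w/v = 3.9 g/L → 3.9 × 3.86 L = 15.05 g
ammonium sulfate: 3.21 g/L × 3.86 L = 12.39 g

potassium nitrate 6.18 g; potassium sulfate 18.10 g; monopotassium phosphate 36.63 g; beef extract 15.05 g; ammonium sulfate 12.39 g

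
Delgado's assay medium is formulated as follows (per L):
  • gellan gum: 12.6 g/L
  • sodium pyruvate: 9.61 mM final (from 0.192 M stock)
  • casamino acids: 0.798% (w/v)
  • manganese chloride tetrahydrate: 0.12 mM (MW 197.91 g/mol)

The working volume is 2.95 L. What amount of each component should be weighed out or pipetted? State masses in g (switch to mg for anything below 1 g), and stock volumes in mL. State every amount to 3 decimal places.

gellan gum 37.170 g; sodium pyruvate 147.654 mL; casamino acids 23.541 g; manganese chloride tetrahydrate 70.060 mg

Scale factor relative to 1 L: 2.95.
gellan gum: 12.6 g/L × 2.95 L = 37.170 g
sodium pyruvate: dilute stock: 9.61 mM × 2950 mL ÷ 192 mM = 147.654 mL
casamino acids: 0.798 g per 100 mL × 2950 mL ÷ 100 = 23.541 g
manganese chloride tetrahydrate: 0.12 mmol/L × 197.91 mg/mmol × 2.95 L = 70.060 mg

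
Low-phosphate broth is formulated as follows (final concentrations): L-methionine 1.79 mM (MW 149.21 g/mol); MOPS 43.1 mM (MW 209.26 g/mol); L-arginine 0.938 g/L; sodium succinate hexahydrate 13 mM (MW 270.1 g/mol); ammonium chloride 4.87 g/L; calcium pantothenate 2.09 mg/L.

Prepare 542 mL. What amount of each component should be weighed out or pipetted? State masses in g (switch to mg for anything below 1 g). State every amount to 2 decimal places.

L-methionine 144.76 mg; MOPS 4.89 g; L-arginine 508.40 mg; sodium succinate hexahydrate 1.90 g; ammonium chloride 2.64 g; calcium pantothenate 1.13 mg

Scale factor relative to 1 L: 0.542.
L-methionine: 1.79 mmol/L × 149.21 mg/mmol × 0.542 L = 144.76 mg
MOPS: 43.1 mmol/L × 209.26 g/mol × 0.542 L ÷ 1000 = 4.89 g
L-arginine: 0.938 g/L × 0.542 L = 0.508396 g = 508.40 mg
sodium succinate hexahydrate: 13 mmol/L × 270.1 g/mol × 0.542 L ÷ 1000 = 1.90 g
ammonium chloride: 4.87 g/L × 0.542 L = 2.64 g
calcium pantothenate: 2.09 mg/L × 0.542 L = 1.13 mg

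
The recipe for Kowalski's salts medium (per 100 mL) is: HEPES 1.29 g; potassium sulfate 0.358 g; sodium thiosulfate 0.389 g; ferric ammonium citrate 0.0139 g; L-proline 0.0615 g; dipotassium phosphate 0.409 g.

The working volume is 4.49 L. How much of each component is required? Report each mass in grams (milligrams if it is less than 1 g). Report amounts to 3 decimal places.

HEPES 57.921 g; potassium sulfate 16.074 g; sodium thiosulfate 17.466 g; ferric ammonium citrate 624.110 mg; L-proline 2.761 g; dipotassium phosphate 18.364 g

Scale factor = 4490 mL / 100 mL = 44.9.
HEPES: 1.29 g × (4490 mL / 100 mL) = 57.921 g
potassium sulfate: 0.358 g × (4490 mL / 100 mL) = 16.074 g
sodium thiosulfate: 0.389 g × (4490 mL / 100 mL) = 17.466 g
ferric ammonium citrate: 0.0139 g × (4490 mL / 100 mL) = 0.62411 g = 624.110 mg
L-proline: 0.0615 g × (4490 mL / 100 mL) = 2.761 g
dipotassium phosphate: 0.409 g × (4490 mL / 100 mL) = 18.364 g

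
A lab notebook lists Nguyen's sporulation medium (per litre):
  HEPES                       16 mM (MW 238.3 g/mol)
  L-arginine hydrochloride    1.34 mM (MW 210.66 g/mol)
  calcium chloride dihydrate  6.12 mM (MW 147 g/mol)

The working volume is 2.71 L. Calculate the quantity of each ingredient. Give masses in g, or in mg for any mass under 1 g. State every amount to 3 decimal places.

Scale factor relative to 1 L: 2.71.
HEPES: 16 mmol/L × 238.3 g/mol × 2.71 L ÷ 1000 = 10.333 g
L-arginine hydrochloride: 1.34 mmol/L × 210.66 mg/mmol × 2.71 L = 764.991 mg
calcium chloride dihydrate: 6.12 mmol/L × 147 g/mol × 2.71 L ÷ 1000 = 2.438 g

HEPES 10.333 g; L-arginine hydrochloride 764.991 mg; calcium chloride dihydrate 2.438 g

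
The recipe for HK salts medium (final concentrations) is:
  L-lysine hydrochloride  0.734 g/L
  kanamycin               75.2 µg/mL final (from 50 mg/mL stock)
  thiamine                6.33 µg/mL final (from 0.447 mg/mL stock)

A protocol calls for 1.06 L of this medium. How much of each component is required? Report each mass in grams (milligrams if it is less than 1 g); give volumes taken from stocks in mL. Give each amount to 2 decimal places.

Working volume: 1.06 L.
L-lysine hydrochloride: 0.734 g/L × 1.06 L = 0.77804 g = 778.04 mg
kanamycin: C1V1 = C2V2 → 75.2 µg/mL × 1060 mL ÷ 50000 µg/mL = 1.59 mL
thiamine: dilute stock: 6.33 µg/mL × 1060 mL ÷ 447 µg/mL = 15.01 mL

L-lysine hydrochloride 778.04 mg; kanamycin 1.59 mL; thiamine 15.01 mL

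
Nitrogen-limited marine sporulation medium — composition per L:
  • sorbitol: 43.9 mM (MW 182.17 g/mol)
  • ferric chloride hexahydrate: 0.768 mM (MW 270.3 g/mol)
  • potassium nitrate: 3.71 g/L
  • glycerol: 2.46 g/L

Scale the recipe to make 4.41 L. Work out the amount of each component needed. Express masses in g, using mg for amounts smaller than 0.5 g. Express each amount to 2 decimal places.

sorbitol 35.27 g; ferric chloride hexahydrate 0.92 g; potassium nitrate 16.36 g; glycerol 10.85 g

Scale factor relative to 1 L: 4.41.
sorbitol: 43.9 mmol/L × 182.17 g/mol × 4.41 L ÷ 1000 = 35.27 g
ferric chloride hexahydrate: 0.768 mmol/L × 270.3 g/mol × 4.41 L ÷ 1000 = 0.92 g
potassium nitrate: 3.71 g/L × 4.41 L = 16.36 g
glycerol: 2.46 g/L × 4.41 L = 10.85 g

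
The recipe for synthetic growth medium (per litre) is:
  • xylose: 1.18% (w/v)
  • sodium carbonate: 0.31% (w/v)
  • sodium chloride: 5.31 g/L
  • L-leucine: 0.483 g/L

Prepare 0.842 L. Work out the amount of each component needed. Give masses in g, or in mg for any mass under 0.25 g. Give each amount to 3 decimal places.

xylose 9.936 g; sodium carbonate 2.610 g; sodium chloride 4.471 g; L-leucine 0.407 g

Working volume: 0.842 L.
xylose: 1.18 g per 100 mL × 842 mL ÷ 100 = 9.936 g
sodium carbonate: 0.31 g per 100 mL × 842 mL ÷ 100 = 2.610 g
sodium chloride: 5.31 g/L × 0.842 L = 4.471 g
L-leucine: 0.483 g/L × 0.842 L = 0.407 g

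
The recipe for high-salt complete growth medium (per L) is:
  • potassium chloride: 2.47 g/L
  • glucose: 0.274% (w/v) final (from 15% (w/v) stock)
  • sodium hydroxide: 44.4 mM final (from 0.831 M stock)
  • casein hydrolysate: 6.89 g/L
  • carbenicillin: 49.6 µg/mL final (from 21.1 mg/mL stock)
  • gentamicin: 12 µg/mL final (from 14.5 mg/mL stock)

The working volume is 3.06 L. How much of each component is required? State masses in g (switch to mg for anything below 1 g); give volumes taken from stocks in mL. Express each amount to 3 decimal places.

potassium chloride 7.558 g; glucose 55.896 mL; sodium hydroxide 163.495 mL; casein hydrolysate 21.083 g; carbenicillin 7.193 mL; gentamicin 2.532 mL

Working volume: 3.06 L.
potassium chloride: 2.47 g/L × 3.06 L = 7.558 g
glucose: V = C2·V2/C1 = 0.274% ÷ 15% × 3060 mL = 55.896 mL
sodium hydroxide: V = C2·V2/C1 = 44.4 mM × 3060 mL ÷ 831 mM = 163.495 mL
casein hydrolysate: 6.89 g/L × 3.06 L = 21.083 g
carbenicillin: C1V1 = C2V2 → 49.6 µg/mL × 3060 mL ÷ 21100 µg/mL = 7.193 mL
gentamicin: C1V1 = C2V2 → 12 µg/mL × 3060 mL ÷ 14500 µg/mL = 2.532 mL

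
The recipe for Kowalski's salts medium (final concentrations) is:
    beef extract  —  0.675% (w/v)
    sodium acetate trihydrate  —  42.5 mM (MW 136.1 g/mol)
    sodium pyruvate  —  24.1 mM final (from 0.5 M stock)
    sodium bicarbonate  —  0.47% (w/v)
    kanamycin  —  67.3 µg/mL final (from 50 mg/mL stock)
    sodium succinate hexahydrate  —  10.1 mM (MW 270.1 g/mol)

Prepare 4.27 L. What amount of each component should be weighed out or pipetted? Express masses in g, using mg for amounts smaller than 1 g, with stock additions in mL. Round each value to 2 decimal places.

beef extract 28.82 g; sodium acetate trihydrate 24.70 g; sodium pyruvate 205.81 mL; sodium bicarbonate 20.07 g; kanamycin 5.75 mL; sodium succinate hexahydrate 11.65 g

Scale factor relative to 1 L: 4.27.
beef extract: 0.675% w/v = 6.75 g/L → 6.75 × 4.27 L = 28.82 g
sodium acetate trihydrate: 42.5 mmol/L × 136.1 g/mol × 4.27 L ÷ 1000 = 24.70 g
sodium pyruvate: dilute stock: 24.1 mM × 4270 mL ÷ 500 mM = 205.81 mL
sodium bicarbonate: 0.47% w/v = 4.7 g/L → 4.7 × 4.27 L = 20.07 g
kanamycin: C1V1 = C2V2 → 67.3 µg/mL × 4270 mL ÷ 50000 µg/mL = 5.75 mL
sodium succinate hexahydrate: 10.1 mmol/L × 270.1 g/mol × 4.27 L ÷ 1000 = 11.65 g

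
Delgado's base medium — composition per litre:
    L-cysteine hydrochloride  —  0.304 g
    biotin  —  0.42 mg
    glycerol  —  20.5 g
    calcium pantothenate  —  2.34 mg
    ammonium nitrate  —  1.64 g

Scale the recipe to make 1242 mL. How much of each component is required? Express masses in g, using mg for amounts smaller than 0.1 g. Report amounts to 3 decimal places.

L-cysteine hydrochloride 0.378 g; biotin 0.522 mg; glycerol 25.461 g; calcium pantothenate 2.906 mg; ammonium nitrate 2.037 g

Scale factor = 1242 mL / 1000 mL = 1.242.
L-cysteine hydrochloride: 0.304 g × (1242 mL / 1000 mL) = 0.378 g
biotin: 0.42 mg × (1242 mL / 1000 mL) = 0.522 mg
glycerol: 20.5 g × (1242 mL / 1000 mL) = 25.461 g
calcium pantothenate: 2.34 mg × (1242 mL / 1000 mL) = 2.906 mg
ammonium nitrate: 1.64 g × (1242 mL / 1000 mL) = 2.037 g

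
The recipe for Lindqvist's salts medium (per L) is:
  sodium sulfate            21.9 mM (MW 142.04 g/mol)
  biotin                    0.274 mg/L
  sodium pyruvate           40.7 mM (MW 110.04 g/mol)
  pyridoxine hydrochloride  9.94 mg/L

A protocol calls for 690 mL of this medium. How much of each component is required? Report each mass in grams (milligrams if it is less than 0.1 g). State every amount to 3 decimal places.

Working volume: 690 mL = 0.69 L.
sodium sulfate: 21.9 mmol/L × 142.04 g/mol × 0.69 L ÷ 1000 = 2.146 g
biotin: 0.274 mg/L × 0.69 L = 0.189 mg
sodium pyruvate: 40.7 mmol/L × 110.04 g/mol × 0.69 L ÷ 1000 = 3.090 g
pyridoxine hydrochloride: 9.94 mg/L × 0.69 L = 6.859 mg

sodium sulfate 2.146 g; biotin 0.189 mg; sodium pyruvate 3.090 g; pyridoxine hydrochloride 6.859 mg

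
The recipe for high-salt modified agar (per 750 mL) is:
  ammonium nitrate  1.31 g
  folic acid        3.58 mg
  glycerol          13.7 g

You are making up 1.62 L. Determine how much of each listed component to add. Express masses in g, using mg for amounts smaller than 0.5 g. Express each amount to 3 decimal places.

ammonium nitrate 2.830 g; folic acid 7.733 mg; glycerol 29.592 g

Ratio of target to recipe volume: 1620 / 750 = 2.16.
ammonium nitrate: 1.31 g × (1620 mL / 750 mL) = 2.830 g
folic acid: 3.58 mg × (1620 mL / 750 mL) = 7.733 mg
glycerol: 13.7 g × (1620 mL / 750 mL) = 29.592 g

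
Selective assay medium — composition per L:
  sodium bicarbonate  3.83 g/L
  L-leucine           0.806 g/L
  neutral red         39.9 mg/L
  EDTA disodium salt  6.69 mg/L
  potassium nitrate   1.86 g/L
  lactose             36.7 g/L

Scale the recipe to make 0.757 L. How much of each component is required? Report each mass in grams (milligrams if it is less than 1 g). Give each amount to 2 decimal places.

Working volume: 0.757 L.
sodium bicarbonate: 3.83 g/L × 0.757 L = 2.90 g
L-leucine: 0.806 g/L × 0.757 L = 0.610142 g = 610.14 mg
neutral red: 39.9 mg/L × 0.757 L = 30.20 mg
EDTA disodium salt: 6.69 mg/L × 0.757 L = 5.06 mg
potassium nitrate: 1.86 g/L × 0.757 L = 1.41 g
lactose: 36.7 g/L × 0.757 L = 27.78 g

sodium bicarbonate 2.90 g; L-leucine 610.14 mg; neutral red 30.20 mg; EDTA disodium salt 5.06 mg; potassium nitrate 1.41 g; lactose 27.78 g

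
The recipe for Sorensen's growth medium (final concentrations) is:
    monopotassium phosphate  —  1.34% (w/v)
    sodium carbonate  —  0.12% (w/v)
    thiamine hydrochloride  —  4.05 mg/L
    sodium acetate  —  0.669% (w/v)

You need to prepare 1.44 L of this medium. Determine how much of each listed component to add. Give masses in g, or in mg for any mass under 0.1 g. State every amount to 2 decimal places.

monopotassium phosphate 19.30 g; sodium carbonate 1.73 g; thiamine hydrochloride 5.83 mg; sodium acetate 9.63 g

Working volume: 1.44 L.
monopotassium phosphate: 1.34 g per 100 mL × 1440 mL ÷ 100 = 19.30 g
sodium carbonate: 0.12 g per 100 mL × 1440 mL ÷ 100 = 1.73 g
thiamine hydrochloride: 4.05 mg/L × 1.44 L = 5.83 mg
sodium acetate: 0.669% w/v = 6.69 g/L → 6.69 × 1.44 L = 9.63 g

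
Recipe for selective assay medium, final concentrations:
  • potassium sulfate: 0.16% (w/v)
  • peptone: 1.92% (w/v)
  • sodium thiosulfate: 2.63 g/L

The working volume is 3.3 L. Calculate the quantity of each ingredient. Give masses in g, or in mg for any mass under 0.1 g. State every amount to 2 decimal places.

Working volume: 3.3 L.
potassium sulfate: 0.16% w/v = 1.6 g/L → 1.6 × 3.3 L = 5.28 g
peptone: 1.92% w/v = 19.2 g/L → 19.2 × 3.3 L = 63.36 g
sodium thiosulfate: 2.63 g/L × 3.3 L = 8.68 g

potassium sulfate 5.28 g; peptone 63.36 g; sodium thiosulfate 8.68 g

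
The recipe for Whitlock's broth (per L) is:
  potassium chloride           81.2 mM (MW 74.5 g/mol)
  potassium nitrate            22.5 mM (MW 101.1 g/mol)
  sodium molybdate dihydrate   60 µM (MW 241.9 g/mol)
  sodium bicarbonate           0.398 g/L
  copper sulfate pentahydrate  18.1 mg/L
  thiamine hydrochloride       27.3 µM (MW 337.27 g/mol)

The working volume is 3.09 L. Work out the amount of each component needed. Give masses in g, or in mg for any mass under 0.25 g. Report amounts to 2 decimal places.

potassium chloride 18.69 g; potassium nitrate 7.03 g; sodium molybdate dihydrate 44.85 mg; sodium bicarbonate 1.23 g; copper sulfate pentahydrate 55.93 mg; thiamine hydrochloride 28.45 mg

Scale factor relative to 1 L: 3.09.
potassium chloride: 81.2 mmol/L × 74.5 g/mol × 3.09 L ÷ 1000 = 18.69 g
potassium nitrate: 22.5 mmol/L × 101.1 g/mol × 3.09 L ÷ 1000 = 7.03 g
sodium molybdate dihydrate: 60 µmol/L × 241.9 g/mol × 3.09 L ÷ 1000 = 44.85 mg
sodium bicarbonate: 0.398 g/L × 3.09 L = 1.23 g
copper sulfate pentahydrate: 18.1 mg/L × 3.09 L = 55.93 mg
thiamine hydrochloride: 27.3 µmol/L × 337.27 g/mol × 3.09 L ÷ 1000 = 28.45 mg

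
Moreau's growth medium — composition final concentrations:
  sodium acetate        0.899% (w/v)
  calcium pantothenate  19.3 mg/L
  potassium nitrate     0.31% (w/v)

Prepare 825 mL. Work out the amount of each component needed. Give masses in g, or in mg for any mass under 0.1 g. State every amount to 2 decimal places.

sodium acetate 7.42 g; calcium pantothenate 15.92 mg; potassium nitrate 2.56 g

Scale factor relative to 1 L: 0.825.
sodium acetate: 0.899 g per 100 mL × 825 mL ÷ 100 = 7.42 g
calcium pantothenate: 19.3 mg/L × 0.825 L = 15.92 mg
potassium nitrate: 0.31% w/v = 3.1 g/L → 3.1 × 0.825 L = 2.56 g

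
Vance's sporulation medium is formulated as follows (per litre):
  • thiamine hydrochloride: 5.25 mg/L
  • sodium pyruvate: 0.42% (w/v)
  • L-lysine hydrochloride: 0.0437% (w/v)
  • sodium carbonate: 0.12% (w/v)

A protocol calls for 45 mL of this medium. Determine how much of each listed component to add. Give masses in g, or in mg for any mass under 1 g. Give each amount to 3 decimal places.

thiamine hydrochloride 0.236 mg; sodium pyruvate 189.000 mg; L-lysine hydrochloride 19.665 mg; sodium carbonate 54.000 mg

Target volume = 45 mL = 0.045 L.
thiamine hydrochloride: 5.25 mg/L × 0.045 L = 0.236 mg
sodium pyruvate: 0.42% w/v = 4.2 g/L → 4.2 × 0.045 L = 0.189 g = 189.000 mg
L-lysine hydrochloride: 0.0437 g per 100 mL × 45 mL ÷ 100 = 0.019665 g = 19.665 mg
sodium carbonate: 0.12% w/v = 1.2 g/L → 1.2 × 0.045 L = 0.054 g = 54.000 mg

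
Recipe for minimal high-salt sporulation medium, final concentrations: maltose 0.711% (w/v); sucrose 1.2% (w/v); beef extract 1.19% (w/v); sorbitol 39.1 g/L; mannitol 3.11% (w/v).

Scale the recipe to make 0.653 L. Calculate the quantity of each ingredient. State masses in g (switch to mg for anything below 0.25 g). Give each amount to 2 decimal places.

maltose 4.64 g; sucrose 7.84 g; beef extract 7.77 g; sorbitol 25.53 g; mannitol 20.31 g

Scale factor relative to 1 L: 0.653.
maltose: 0.711% w/v = 7.11 g/L → 7.11 × 0.653 L = 4.64 g
sucrose: 1.2% w/v = 12 g/L → 12 × 0.653 L = 7.84 g
beef extract: 1.19 g per 100 mL × 653 mL ÷ 100 = 7.77 g
sorbitol: 39.1 g/L × 0.653 L = 25.53 g
mannitol: 3.11 g per 100 mL × 653 mL ÷ 100 = 20.31 g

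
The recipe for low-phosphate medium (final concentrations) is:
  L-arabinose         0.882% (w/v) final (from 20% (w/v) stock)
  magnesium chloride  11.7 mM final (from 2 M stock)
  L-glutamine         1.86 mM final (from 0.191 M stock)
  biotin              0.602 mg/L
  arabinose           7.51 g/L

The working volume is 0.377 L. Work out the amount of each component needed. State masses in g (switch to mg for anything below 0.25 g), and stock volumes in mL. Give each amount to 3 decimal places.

Working volume: 0.377 L.
L-arabinose: V = C2·V2/C1 = 0.882% ÷ 20% × 377 mL = 16.626 mL
magnesium chloride: C1V1 = C2V2 → 11.7 mM × 377 mL ÷ 2000 mM = 2.205 mL
L-glutamine: C1V1 = C2V2 → 1.86 mM × 377 mL ÷ 191 mM = 3.671 mL
biotin: 0.602 mg/L × 0.377 L = 0.227 mg
arabinose: 7.51 g/L × 0.377 L = 2.831 g

L-arabinose 16.626 mL; magnesium chloride 2.205 mL; L-glutamine 3.671 mL; biotin 0.227 mg; arabinose 2.831 g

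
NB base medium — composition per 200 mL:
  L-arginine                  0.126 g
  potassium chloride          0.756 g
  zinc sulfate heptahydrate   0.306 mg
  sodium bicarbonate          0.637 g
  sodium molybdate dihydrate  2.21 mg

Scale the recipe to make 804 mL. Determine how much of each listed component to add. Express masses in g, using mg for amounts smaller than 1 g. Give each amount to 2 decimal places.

L-arginine 506.52 mg; potassium chloride 3.04 g; zinc sulfate heptahydrate 1.23 mg; sodium bicarbonate 2.56 g; sodium molybdate dihydrate 8.88 mg

Scale factor = 804 mL / 200 mL = 4.02.
L-arginine: 0.126 g × (804 mL / 200 mL) = 0.50652 g = 506.52 mg
potassium chloride: 0.756 g × (804 mL / 200 mL) = 3.04 g
zinc sulfate heptahydrate: 0.306 mg × (804 mL / 200 mL) = 1.23 mg
sodium bicarbonate: 0.637 g × (804 mL / 200 mL) = 2.56 g
sodium molybdate dihydrate: 2.21 mg × (804 mL / 200 mL) = 8.88 mg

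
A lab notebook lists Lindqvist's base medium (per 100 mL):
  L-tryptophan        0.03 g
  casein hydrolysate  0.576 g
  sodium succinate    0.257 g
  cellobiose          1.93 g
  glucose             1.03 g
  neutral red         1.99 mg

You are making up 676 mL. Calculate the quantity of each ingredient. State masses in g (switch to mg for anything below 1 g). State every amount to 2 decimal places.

Scale factor = 676 mL / 100 mL = 6.76.
L-tryptophan: 0.03 g × (676 mL / 100 mL) = 0.2028 g = 202.80 mg
casein hydrolysate: 0.576 g × (676 mL / 100 mL) = 3.89 g
sodium succinate: 0.257 g × (676 mL / 100 mL) = 1.74 g
cellobiose: 1.93 g × (676 mL / 100 mL) = 13.05 g
glucose: 1.03 g × (676 mL / 100 mL) = 6.96 g
neutral red: 1.99 mg × (676 mL / 100 mL) = 13.45 mg

L-tryptophan 202.80 mg; casein hydrolysate 3.89 g; sodium succinate 1.74 g; cellobiose 13.05 g; glucose 6.96 g; neutral red 13.45 mg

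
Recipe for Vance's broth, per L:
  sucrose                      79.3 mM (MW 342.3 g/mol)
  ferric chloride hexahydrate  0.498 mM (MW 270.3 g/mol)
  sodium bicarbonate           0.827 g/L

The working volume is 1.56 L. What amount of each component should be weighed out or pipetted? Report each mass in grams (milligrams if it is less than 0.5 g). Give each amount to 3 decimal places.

sucrose 42.345 g; ferric chloride hexahydrate 209.991 mg; sodium bicarbonate 1.290 g

Scale factor relative to 1 L: 1.56.
sucrose: 79.3 mmol/L × 342.3 g/mol × 1.56 L ÷ 1000 = 42.345 g
ferric chloride hexahydrate: 0.498 mmol/L × 270.3 mg/mmol × 1.56 L = 209.991 mg
sodium bicarbonate: 0.827 g/L × 1.56 L = 1.290 g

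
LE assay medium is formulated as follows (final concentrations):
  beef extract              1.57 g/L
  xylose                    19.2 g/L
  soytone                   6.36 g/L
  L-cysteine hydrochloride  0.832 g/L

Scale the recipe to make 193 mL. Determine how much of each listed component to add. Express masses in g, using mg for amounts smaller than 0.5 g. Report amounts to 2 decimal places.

beef extract 303.01 mg; xylose 3.71 g; soytone 1.23 g; L-cysteine hydrochloride 160.58 mg

Scale factor relative to 1 L: 0.193.
beef extract: 1.57 g/L × 0.193 L = 0.30301 g = 303.01 mg
xylose: 19.2 g/L × 0.193 L = 3.71 g
soytone: 6.36 g/L × 0.193 L = 1.23 g
L-cysteine hydrochloride: 0.832 g/L × 0.193 L = 0.160576 g = 160.58 mg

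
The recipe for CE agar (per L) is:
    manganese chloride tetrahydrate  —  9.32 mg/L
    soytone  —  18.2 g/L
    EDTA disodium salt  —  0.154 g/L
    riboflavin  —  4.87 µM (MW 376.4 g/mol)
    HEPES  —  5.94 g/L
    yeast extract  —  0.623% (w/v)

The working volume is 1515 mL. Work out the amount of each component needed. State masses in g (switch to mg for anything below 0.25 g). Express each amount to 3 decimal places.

manganese chloride tetrahydrate 14.120 mg; soytone 27.573 g; EDTA disodium salt 233.310 mg; riboflavin 2.777 mg; HEPES 8.999 g; yeast extract 9.438 g

Working volume: 1515 mL = 1.515 L.
manganese chloride tetrahydrate: 9.32 mg/L × 1.515 L = 14.120 mg
soytone: 18.2 g/L × 1.515 L = 27.573 g
EDTA disodium salt: 0.154 g/L × 1.515 L = 0.23331 g = 233.310 mg
riboflavin: 4.87 µmol/L × 376.4 g/mol × 1.515 L ÷ 1000 = 2.777 mg
HEPES: 5.94 g/L × 1.515 L = 8.999 g
yeast extract: 0.623% w/v = 6.23 g/L → 6.23 × 1.515 L = 9.438 g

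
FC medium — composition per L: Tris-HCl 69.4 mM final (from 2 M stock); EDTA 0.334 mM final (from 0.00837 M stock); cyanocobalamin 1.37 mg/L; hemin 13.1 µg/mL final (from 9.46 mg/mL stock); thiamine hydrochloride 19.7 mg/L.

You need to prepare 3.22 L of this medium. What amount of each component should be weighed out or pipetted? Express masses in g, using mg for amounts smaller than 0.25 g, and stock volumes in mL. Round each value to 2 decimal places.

Scale factor relative to 1 L: 3.22.
Tris-HCl: V = C2·V2/C1 = 69.4 mM × 3220 mL ÷ 2000 mM = 111.73 mL
EDTA: dilute stock: 0.334 mM × 3220 mL ÷ 8.37 mM = 128.49 mL
cyanocobalamin: 1.37 mg/L × 3.22 L = 4.41 mg
hemin: C1V1 = C2V2 → 13.1 µg/mL × 3220 mL ÷ 9460 µg/mL = 4.46 mL
thiamine hydrochloride: 19.7 mg/L × 3.22 L = 63.43 mg

Tris-HCl 111.73 mL; EDTA 128.49 mL; cyanocobalamin 4.41 mg; hemin 4.46 mL; thiamine hydrochloride 63.43 mg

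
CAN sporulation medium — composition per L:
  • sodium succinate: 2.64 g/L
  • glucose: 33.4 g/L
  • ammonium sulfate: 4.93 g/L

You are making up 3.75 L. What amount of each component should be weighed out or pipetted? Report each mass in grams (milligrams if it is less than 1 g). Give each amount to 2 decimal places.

sodium succinate 9.90 g; glucose 125.25 g; ammonium sulfate 18.49 g

Working volume: 3.75 L.
sodium succinate: 2.64 g/L × 3.75 L = 9.90 g
glucose: 33.4 g/L × 3.75 L = 125.25 g
ammonium sulfate: 4.93 g/L × 3.75 L = 18.49 g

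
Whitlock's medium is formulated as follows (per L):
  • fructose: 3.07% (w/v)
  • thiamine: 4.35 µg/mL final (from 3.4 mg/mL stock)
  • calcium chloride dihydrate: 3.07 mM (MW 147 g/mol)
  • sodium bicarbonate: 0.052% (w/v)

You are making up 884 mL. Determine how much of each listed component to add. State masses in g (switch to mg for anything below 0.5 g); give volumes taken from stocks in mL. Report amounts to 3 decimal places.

Target volume = 884 mL = 0.884 L.
fructose: 3.07 g per 100 mL × 884 mL ÷ 100 = 27.139 g
thiamine: C1V1 = C2V2 → 4.35 µg/mL × 884 mL ÷ 3400 µg/mL = 1.131 mL
calcium chloride dihydrate: 3.07 mmol/L × 147 mg/mmol × 0.884 L = 398.940 mg
sodium bicarbonate: 0.052 g per 100 mL × 884 mL ÷ 100 = 0.45968 g = 459.680 mg

fructose 27.139 g; thiamine 1.131 mL; calcium chloride dihydrate 398.940 mg; sodium bicarbonate 459.680 mg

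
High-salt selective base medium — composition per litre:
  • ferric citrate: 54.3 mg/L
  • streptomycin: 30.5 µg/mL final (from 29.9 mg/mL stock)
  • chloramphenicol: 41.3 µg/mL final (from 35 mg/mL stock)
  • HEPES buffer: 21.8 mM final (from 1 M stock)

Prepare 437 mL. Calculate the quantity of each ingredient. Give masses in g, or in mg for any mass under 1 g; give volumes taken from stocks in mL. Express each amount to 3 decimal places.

Target volume = 437 mL = 0.437 L.
ferric citrate: 54.3 mg/L × 0.437 L = 23.729 mg
streptomycin: dilute stock: 30.5 µg/mL × 437 mL ÷ 29900 µg/mL = 0.446 mL
chloramphenicol: V = C2·V2/C1 = 41.3 µg/mL × 437 mL ÷ 35000 µg/mL = 0.516 mL
HEPES buffer: V = C2·V2/C1 = 21.8 mM × 437 mL ÷ 1000 mM = 9.527 mL

ferric citrate 23.729 mg; streptomycin 0.446 mL; chloramphenicol 0.516 mL; HEPES buffer 9.527 mL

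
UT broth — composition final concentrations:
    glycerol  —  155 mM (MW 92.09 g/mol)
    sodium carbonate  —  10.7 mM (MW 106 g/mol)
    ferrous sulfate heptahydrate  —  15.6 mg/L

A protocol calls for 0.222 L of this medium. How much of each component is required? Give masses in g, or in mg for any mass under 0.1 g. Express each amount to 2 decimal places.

Scale factor relative to 1 L: 0.222.
glycerol: 155 mmol/L × 92.09 g/mol × 0.222 L ÷ 1000 = 3.17 g
sodium carbonate: 10.7 mmol/L × 106 g/mol × 0.222 L ÷ 1000 = 0.25 g
ferrous sulfate heptahydrate: 15.6 mg/L × 0.222 L = 3.46 mg

glycerol 3.17 g; sodium carbonate 0.25 g; ferrous sulfate heptahydrate 3.46 mg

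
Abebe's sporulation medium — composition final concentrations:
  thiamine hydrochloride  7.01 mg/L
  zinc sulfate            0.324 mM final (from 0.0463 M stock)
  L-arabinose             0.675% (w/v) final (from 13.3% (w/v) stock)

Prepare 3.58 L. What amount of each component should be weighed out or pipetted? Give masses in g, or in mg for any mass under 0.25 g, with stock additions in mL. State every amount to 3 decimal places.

Working volume: 3.58 L.
thiamine hydrochloride: 7.01 mg/L × 3.58 L = 25.096 mg
zinc sulfate: V = C2·V2/C1 = 0.324 mM × 3580 mL ÷ 46.3 mM = 25.052 mL
L-arabinose: dilute stock: 0.675% ÷ 13.3% × 3580 mL = 181.692 mL

thiamine hydrochloride 25.096 mg; zinc sulfate 25.052 mL; L-arabinose 181.692 mL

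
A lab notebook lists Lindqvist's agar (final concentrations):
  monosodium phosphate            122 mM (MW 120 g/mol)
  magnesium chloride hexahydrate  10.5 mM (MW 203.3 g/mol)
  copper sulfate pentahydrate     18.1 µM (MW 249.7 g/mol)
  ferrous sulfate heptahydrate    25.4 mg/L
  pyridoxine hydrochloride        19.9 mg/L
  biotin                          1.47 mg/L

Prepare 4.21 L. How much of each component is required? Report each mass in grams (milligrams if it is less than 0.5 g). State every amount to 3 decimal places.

Working volume: 4.21 L.
monosodium phosphate: 122 mmol/L × 120 g/mol × 4.21 L ÷ 1000 = 61.634 g
magnesium chloride hexahydrate: 10.5 mmol/L × 203.3 g/mol × 4.21 L ÷ 1000 = 8.987 g
copper sulfate pentahydrate: 18.1 µmol/L × 249.7 g/mol × 4.21 L ÷ 1000 = 19.027 mg
ferrous sulfate heptahydrate: 25.4 mg/L × 4.21 L = 106.934 mg
pyridoxine hydrochloride: 19.9 mg/L × 4.21 L = 83.779 mg
biotin: 1.47 mg/L × 4.21 L = 6.189 mg

monosodium phosphate 61.634 g; magnesium chloride hexahydrate 8.987 g; copper sulfate pentahydrate 19.027 mg; ferrous sulfate heptahydrate 106.934 mg; pyridoxine hydrochloride 83.779 mg; biotin 6.189 mg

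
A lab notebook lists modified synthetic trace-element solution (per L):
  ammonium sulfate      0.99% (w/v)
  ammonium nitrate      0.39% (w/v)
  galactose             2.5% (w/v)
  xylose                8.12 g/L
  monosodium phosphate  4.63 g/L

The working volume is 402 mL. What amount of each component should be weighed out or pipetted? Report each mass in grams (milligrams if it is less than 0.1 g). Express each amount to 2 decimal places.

ammonium sulfate 3.98 g; ammonium nitrate 1.57 g; galactose 10.05 g; xylose 3.26 g; monosodium phosphate 1.86 g

Scale factor relative to 1 L: 0.402.
ammonium sulfate: 0.99% w/v = 9.9 g/L → 9.9 × 0.402 L = 3.98 g
ammonium nitrate: 0.39% w/v = 3.9 g/L → 3.9 × 0.402 L = 1.57 g
galactose: 2.5 g per 100 mL × 402 mL ÷ 100 = 10.05 g
xylose: 8.12 g/L × 0.402 L = 3.26 g
monosodium phosphate: 4.63 g/L × 0.402 L = 1.86 g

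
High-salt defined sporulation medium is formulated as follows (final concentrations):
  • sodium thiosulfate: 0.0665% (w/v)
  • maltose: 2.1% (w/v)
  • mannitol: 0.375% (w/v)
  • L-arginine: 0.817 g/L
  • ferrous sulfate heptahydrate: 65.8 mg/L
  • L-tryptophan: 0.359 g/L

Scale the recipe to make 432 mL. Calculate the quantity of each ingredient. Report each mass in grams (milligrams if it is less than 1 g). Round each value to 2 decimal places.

Target volume = 432 mL = 0.432 L.
sodium thiosulfate: 0.0665% w/v = 0.665 g/L → 0.665 × 0.432 L = 0.28728 g = 287.28 mg
maltose: 2.1 g per 100 mL × 432 mL ÷ 100 = 9.07 g
mannitol: 0.375 g per 100 mL × 432 mL ÷ 100 = 1.62 g
L-arginine: 0.817 g/L × 0.432 L = 0.352944 g = 352.94 mg
ferrous sulfate heptahydrate: 65.8 mg/L × 0.432 L = 28.43 mg
L-tryptophan: 0.359 g/L × 0.432 L = 0.155088 g = 155.09 mg

sodium thiosulfate 287.28 mg; maltose 9.07 g; mannitol 1.62 g; L-arginine 352.94 mg; ferrous sulfate heptahydrate 28.43 mg; L-tryptophan 155.09 mg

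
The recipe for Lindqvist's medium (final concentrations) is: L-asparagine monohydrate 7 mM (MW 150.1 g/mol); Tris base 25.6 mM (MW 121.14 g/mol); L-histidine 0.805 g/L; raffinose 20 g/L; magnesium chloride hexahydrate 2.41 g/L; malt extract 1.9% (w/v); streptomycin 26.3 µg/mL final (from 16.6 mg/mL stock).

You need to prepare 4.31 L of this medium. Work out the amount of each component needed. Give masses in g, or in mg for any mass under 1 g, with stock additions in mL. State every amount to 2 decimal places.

L-asparagine monohydrate 4.53 g; Tris base 13.37 g; L-histidine 3.47 g; raffinose 86.20 g; magnesium chloride hexahydrate 10.39 g; malt extract 81.89 g; streptomycin 6.83 mL

Scale factor relative to 1 L: 4.31.
L-asparagine monohydrate: 7 mmol/L × 150.1 g/mol × 4.31 L ÷ 1000 = 4.53 g
Tris base: 25.6 mmol/L × 121.14 g/mol × 4.31 L ÷ 1000 = 13.37 g
L-histidine: 0.805 g/L × 4.31 L = 3.47 g
raffinose: 20 g/L × 4.31 L = 86.20 g
magnesium chloride hexahydrate: 2.41 g/L × 4.31 L = 10.39 g
malt extract: 1.9 g per 100 mL × 4310 mL ÷ 100 = 81.89 g
streptomycin: V = C2·V2/C1 = 26.3 µg/mL × 4310 mL ÷ 16600 µg/mL = 6.83 mL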